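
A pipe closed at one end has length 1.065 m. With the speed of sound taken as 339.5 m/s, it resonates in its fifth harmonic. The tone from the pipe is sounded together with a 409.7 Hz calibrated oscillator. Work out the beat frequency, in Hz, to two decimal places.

11.23 Hz

Closed pipe (odd harmonics): f_n = n·v/(4L) = 5·339.5/(4·1.065) = 398.4742 Hz.
f_beat = |398.4742 − 409.7| = 11.23 Hz.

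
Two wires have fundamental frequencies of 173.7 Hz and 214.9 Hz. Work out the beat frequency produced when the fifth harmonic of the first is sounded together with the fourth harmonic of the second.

8.9 Hz

Fifth harmonic of the first: 5·173.7 = 868.5 Hz.
Fourth harmonic of the second: 4·214.9 = 859.6 Hz.
f_beat = |868.5 − 859.6| = 8.9 Hz.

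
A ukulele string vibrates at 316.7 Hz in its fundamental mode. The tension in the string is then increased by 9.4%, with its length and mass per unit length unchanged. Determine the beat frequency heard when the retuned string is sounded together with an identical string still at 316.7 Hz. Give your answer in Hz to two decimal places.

14.55 Hz

For a string, f ∝ √T, so the new frequency is 316.7·√1.094 = 331.2506 Hz.
f_beat = |331.2506 − 316.7| = 14.55 Hz.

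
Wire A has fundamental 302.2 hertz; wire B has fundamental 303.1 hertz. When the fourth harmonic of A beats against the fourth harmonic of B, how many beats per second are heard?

3.6 Hz

Fourth harmonic of the first: 4·302.2 = 1208.8 Hz.
Fourth harmonic of the second: 4·303.1 = 1212.4 Hz.
f_beat = |1208.8 − 1212.4| = 3.6 Hz.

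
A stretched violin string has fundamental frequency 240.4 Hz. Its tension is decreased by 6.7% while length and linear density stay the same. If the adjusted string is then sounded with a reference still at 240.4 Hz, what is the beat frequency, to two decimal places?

For a string, f ∝ √T, so the new frequency is 240.4·√0.933 = 232.2070 Hz.
f_beat = |232.2070 − 240.4| = 8.19 Hz.

8.19 Hz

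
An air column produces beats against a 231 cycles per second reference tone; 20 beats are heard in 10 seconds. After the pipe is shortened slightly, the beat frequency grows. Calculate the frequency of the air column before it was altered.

233 Hz

Beat frequency = 20/10 = 2 Hz.
|f − 231| = 2, so the air column was at either 229 Hz or 233 Hz.
A shorter pipe has a higher fundamental; the adjustment raises the air column's frequency.
The beat rate rose, so the adjustment moved the air column further from 231 Hz — it was already above the reference.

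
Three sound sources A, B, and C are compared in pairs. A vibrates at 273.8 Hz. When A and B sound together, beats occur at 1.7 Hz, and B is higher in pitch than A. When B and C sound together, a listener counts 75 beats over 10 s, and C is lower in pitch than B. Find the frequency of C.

268 Hz

B is above A, so f_B = 273.8 + 1.7 = 275.5 Hz.
B–C: Beat frequency = 75/10 = 7.5 Hz.
C is below B, so f_C = 275.5 − 7.5 = 268 Hz.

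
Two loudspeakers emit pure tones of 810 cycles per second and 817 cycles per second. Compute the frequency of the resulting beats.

f_beat = |f₁ − f₂|.
|810 − 817| = 7 Hz.

7 Hz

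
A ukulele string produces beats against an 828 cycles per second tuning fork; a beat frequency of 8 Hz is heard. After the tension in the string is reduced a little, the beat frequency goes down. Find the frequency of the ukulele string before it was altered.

836 Hz

|f − 828| = 8, so the ukulele string was at either 820 Hz or 836 Hz.
Lower tension means lower frequency; the adjustment lowers the ukulele string's frequency.
The beat rate fell, so the adjustment moved the ukulele string toward 828 Hz — it must have started above the reference.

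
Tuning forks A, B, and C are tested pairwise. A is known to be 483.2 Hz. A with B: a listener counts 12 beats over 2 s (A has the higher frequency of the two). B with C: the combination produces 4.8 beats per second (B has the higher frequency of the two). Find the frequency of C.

A–B: Beat frequency = 12/2 = 6 Hz.
B is below A, so f_B = 483.2 − 6 = 477.2 Hz.
C is below B, so f_C = 477.2 − 4.8 = 472.4 Hz.

472.4 Hz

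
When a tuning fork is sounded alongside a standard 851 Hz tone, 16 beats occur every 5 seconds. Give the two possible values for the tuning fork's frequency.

847.8 Hz or 854.2 Hz

Beat frequency = 16/5 = 3.2 Hz.
|f − 851| = 3.2, so f = 851 ± 3.2.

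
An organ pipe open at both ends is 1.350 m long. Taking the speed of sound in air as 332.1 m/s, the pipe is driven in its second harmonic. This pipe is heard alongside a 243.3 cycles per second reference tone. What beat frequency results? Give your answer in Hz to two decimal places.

Open pipe: f_n = n·v/(2L) = 2·332.1/(2·1.350) = 246.0000 Hz.
f_beat = |246.0000 − 243.3| = 2.70 Hz.

2.70 Hz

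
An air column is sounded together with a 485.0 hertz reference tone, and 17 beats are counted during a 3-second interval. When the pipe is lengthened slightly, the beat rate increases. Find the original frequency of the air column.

Beat frequency = 17/3 = 5.6667 Hz.
|f − 485.0| = 5.6667, so the air column was at either 479.3333 Hz or 490.6667 Hz.
A longer pipe has a lower fundamental; the adjustment lowers the air column's frequency.
The beat rate rose, so the adjustment moved the air column further from 485.0 Hz — it was already below the reference.

479.3333 Hz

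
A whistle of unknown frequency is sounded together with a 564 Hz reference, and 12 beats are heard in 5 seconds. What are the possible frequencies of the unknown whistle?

561.6 Hz or 566.4 Hz

Beat frequency = 12/5 = 2.4 Hz.
|f − 564| = 2.4, so f = 564 ± 2.4.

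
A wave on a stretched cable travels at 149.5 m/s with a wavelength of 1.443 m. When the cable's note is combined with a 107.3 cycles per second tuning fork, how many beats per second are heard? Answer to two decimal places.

3.70 Hz

Source frequency f = v/λ = 149.5/1.443 = 103.6036 Hz.
f_beat = |103.6036 − 107.3| = 3.70 Hz.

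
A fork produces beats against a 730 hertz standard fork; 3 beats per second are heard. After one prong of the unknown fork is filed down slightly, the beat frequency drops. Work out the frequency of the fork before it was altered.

727 Hz

|f − 730| = 3, so the fork was at either 727 Hz or 733 Hz.
Filing a prong removes mass and raises the fork's frequency; the adjustment raises the fork's frequency.
The beat rate fell, so the adjustment moved the fork toward 730 Hz — it must have started below the reference.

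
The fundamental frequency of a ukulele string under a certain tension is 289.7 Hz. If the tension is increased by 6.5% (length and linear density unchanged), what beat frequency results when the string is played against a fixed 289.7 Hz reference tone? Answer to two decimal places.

For a string, f ∝ √T, so the new frequency is 289.7·√1.065 = 298.9670 Hz.
f_beat = |298.9670 − 289.7| = 9.27 Hz.

9.27 Hz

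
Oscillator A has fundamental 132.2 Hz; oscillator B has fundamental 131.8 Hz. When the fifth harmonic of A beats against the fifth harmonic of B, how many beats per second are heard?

Fifth harmonic of the first: 5·132.2 = 661.0 Hz.
Fifth harmonic of the second: 5·131.8 = 659.0 Hz.
f_beat = |661.0 − 659.0| = 2.0 Hz.

2.0 Hz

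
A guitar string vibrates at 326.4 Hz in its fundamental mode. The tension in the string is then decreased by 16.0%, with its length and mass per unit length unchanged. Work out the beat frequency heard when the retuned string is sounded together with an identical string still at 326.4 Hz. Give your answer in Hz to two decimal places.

For a string, f ∝ √T, so the new frequency is 326.4·√0.840 = 299.1505 Hz.
f_beat = |299.1505 − 326.4| = 27.25 Hz.

27.25 Hz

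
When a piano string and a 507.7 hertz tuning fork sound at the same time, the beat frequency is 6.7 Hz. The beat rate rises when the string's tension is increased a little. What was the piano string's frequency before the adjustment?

514.4 Hz

|f − 507.7| = 6.7, so the piano string was at either 501 Hz or 514.4 Hz.
Higher tension means higher frequency; the adjustment raises the piano string's frequency.
The beat rate rose, so the adjustment moved the piano string further from 507.7 Hz — it was already above the reference.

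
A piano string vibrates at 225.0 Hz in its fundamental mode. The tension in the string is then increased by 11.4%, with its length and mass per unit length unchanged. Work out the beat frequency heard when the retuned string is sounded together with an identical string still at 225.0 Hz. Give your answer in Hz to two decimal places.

12.48 Hz

For a string, f ∝ √T, so the new frequency is 225.0·√1.114 = 237.4789 Hz.
f_beat = |237.4789 − 225.0| = 12.48 Hz.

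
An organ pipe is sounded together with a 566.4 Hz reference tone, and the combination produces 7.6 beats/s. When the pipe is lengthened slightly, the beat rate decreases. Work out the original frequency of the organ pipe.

574 Hz

|f − 566.4| = 7.6, so the organ pipe was at either 558.8 Hz or 574 Hz.
A longer pipe has a lower fundamental; the adjustment lowers the organ pipe's frequency.
The beat rate fell, so the adjustment moved the organ pipe toward 566.4 Hz — it must have started above the reference.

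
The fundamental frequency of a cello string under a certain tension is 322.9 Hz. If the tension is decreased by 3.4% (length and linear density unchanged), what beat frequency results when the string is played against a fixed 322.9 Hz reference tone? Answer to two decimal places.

5.54 Hz

For a string, f ∝ √T, so the new frequency is 322.9·√0.966 = 317.3632 Hz.
f_beat = |317.3632 − 322.9| = 5.54 Hz.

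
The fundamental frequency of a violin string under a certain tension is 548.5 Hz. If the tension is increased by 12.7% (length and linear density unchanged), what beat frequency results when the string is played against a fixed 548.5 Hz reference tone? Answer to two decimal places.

For a string, f ∝ √T, so the new frequency is 548.5·√1.127 = 582.2890 Hz.
f_beat = |582.2890 − 548.5| = 33.79 Hz.

33.79 Hz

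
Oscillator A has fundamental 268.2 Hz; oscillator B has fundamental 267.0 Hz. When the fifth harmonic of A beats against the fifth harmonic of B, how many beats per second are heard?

6.0 Hz

Fifth harmonic of the first: 5·268.2 = 1341.0 Hz.
Fifth harmonic of the second: 5·267.0 = 1335.0 Hz.
f_beat = |1341.0 − 1335.0| = 6.0 Hz.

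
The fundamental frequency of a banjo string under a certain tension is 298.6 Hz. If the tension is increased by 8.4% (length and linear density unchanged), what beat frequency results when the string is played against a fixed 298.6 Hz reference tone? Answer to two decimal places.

For a string, f ∝ √T, so the new frequency is 298.6·√1.084 = 310.8883 Hz.
f_beat = |310.8883 − 298.6| = 12.29 Hz.

12.29 Hz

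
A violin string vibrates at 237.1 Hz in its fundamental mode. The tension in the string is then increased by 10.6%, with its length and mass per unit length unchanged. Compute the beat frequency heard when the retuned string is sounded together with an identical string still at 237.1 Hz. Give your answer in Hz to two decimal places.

For a string, f ∝ √T, so the new frequency is 237.1·√1.106 = 249.3499 Hz.
f_beat = |249.3499 − 237.1| = 12.25 Hz.

12.25 Hz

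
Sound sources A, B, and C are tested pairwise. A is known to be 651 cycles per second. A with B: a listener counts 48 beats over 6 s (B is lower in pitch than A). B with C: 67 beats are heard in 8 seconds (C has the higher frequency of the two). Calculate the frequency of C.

A–B: Beat frequency = 48/6 = 8 Hz.
B is below A, so f_B = 651 − 8 = 643 Hz.
B–C: Beat frequency = 67/8 = 8.375 Hz.
C is above B, so f_C = 643 + 8.375 = 651.375 Hz.

651.375 Hz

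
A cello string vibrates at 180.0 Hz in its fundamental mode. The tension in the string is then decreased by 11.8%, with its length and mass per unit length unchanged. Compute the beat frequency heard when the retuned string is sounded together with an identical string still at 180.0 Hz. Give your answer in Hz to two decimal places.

For a string, f ∝ √T, so the new frequency is 180.0·√0.882 = 169.0467 Hz.
f_beat = |169.0467 − 180.0| = 10.95 Hz.

10.95 Hz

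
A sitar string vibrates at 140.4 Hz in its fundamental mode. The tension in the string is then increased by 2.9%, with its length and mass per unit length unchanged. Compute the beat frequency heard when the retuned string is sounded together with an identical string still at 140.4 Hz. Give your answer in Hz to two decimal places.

For a string, f ∝ √T, so the new frequency is 140.4·√1.029 = 142.4213 Hz.
f_beat = |142.4213 − 140.4| = 2.02 Hz.

2.02 Hz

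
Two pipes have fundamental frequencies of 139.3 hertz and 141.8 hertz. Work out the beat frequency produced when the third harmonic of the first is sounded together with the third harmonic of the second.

Third harmonic of the first: 3·139.3 = 417.9 Hz.
Third harmonic of the second: 3·141.8 = 425.4 Hz.
f_beat = |417.9 − 425.4| = 7.5 Hz.

7.5 Hz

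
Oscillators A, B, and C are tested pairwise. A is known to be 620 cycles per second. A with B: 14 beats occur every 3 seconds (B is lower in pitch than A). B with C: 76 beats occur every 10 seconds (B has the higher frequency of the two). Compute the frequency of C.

607.7333 Hz

A–B: Beat frequency = 14/3 = 4.6667 Hz.
B is below A, so f_B = 620 − 4.6667 = 615.3333 Hz.
B–C: Beat frequency = 76/10 = 7.6 Hz.
C is below B, so f_C = 615.3333 − 7.6 = 607.7333 Hz.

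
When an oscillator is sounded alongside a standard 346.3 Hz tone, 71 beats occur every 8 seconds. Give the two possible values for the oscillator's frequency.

337.425 Hz or 355.175 Hz

Beat frequency = 71/8 = 8.875 Hz.
|f − 346.3| = 8.875, so f = 346.3 ± 8.875.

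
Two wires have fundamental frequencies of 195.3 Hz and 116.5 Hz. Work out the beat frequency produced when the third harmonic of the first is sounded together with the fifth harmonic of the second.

3.4 Hz

Third harmonic of the first: 3·195.3 = 585.9 Hz.
Fifth harmonic of the second: 5·116.5 = 582.5 Hz.
f_beat = |585.9 − 582.5| = 3.4 Hz.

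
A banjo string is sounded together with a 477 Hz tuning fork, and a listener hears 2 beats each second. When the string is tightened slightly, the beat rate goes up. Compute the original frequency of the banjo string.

479 Hz

|f − 477| = 2, so the banjo string was at either 475 Hz or 479 Hz.
Increasing tension raises a string's frequency; the adjustment raises the banjo string's frequency.
The beat rate rose, so the adjustment moved the banjo string further from 477 Hz — it was already above the reference.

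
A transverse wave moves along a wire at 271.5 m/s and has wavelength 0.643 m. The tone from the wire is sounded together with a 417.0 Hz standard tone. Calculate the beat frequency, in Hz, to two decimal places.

Source frequency f = v/λ = 271.5/0.643 = 422.2395 Hz.
f_beat = |422.2395 − 417.0| = 5.24 Hz.

5.24 Hz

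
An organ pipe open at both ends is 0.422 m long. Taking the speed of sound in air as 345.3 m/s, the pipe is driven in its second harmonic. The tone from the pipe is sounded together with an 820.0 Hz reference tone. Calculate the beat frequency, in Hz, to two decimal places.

1.75 Hz

Open pipe: f_n = n·v/(2L) = 2·345.3/(2·0.422) = 818.2464 Hz.
f_beat = |818.2464 − 820.0| = 1.75 Hz.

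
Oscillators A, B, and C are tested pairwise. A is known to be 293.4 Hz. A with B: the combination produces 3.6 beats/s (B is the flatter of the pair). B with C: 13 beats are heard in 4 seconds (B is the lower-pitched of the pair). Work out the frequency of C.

293.05 Hz

B is below A, so f_B = 293.4 − 3.6 = 289.8 Hz.
B–C: Beat frequency = 13/4 = 3.25 Hz.
C is above B, so f_C = 289.8 + 3.25 = 293.05 Hz.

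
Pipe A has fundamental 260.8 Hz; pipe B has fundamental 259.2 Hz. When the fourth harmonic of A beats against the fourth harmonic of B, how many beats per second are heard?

6.4 Hz

Fourth harmonic of the first: 4·260.8 = 1043.2 Hz.
Fourth harmonic of the second: 4·259.2 = 1036.8 Hz.
f_beat = |1043.2 − 1036.8| = 6.4 Hz.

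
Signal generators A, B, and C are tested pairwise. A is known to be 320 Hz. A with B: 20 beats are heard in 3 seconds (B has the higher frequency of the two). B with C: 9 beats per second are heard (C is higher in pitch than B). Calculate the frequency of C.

335.6667 Hz

A–B: Beat frequency = 20/3 = 6.6667 Hz.
B is above A, so f_B = 320 + 6.6667 = 326.6667 Hz.
C is above B, so f_C = 326.6667 + 9 = 335.6667 Hz.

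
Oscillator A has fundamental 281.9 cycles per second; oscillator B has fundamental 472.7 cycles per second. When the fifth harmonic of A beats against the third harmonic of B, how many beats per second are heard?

Fifth harmonic of the first: 5·281.9 = 1409.5 Hz.
Third harmonic of the second: 3·472.7 = 1418.1 Hz.
f_beat = |1409.5 − 1418.1| = 8.6 Hz.

8.6 Hz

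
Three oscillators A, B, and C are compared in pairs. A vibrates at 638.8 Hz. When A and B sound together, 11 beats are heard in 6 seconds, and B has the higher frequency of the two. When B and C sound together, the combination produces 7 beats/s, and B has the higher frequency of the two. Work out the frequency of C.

A–B: Beat frequency = 11/6 = 1.8333 Hz.
B is above A, so f_B = 638.8 + 1.8333 = 640.6333 Hz.
C is below B, so f_C = 640.6333 − 7 = 633.6333 Hz.

633.6333 Hz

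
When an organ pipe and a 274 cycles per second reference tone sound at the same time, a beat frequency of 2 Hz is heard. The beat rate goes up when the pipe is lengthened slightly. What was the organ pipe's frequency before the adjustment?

|f − 274| = 2, so the organ pipe was at either 272 Hz or 276 Hz.
A longer pipe has a lower fundamental; the adjustment lowers the organ pipe's frequency.
The beat rate rose, so the adjustment moved the organ pipe further from 274 Hz — it was already below the reference.

272 Hz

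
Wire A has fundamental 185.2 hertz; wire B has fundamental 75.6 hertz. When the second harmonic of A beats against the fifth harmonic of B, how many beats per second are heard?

Second harmonic of the first: 2·185.2 = 370.4 Hz.
Fifth harmonic of the second: 5·75.6 = 378.0 Hz.
f_beat = |370.4 − 378.0| = 7.6 Hz.

7.6 Hz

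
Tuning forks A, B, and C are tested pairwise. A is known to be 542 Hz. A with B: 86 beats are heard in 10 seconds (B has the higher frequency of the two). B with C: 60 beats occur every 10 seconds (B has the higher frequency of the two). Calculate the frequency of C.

A–B: Beat frequency = 86/10 = 8.6 Hz.
B is above A, so f_B = 542 + 8.6 = 550.6 Hz.
B–C: Beat frequency = 60/10 = 6 Hz.
C is below B, so f_C = 550.6 − 6 = 544.6 Hz.

544.6 Hz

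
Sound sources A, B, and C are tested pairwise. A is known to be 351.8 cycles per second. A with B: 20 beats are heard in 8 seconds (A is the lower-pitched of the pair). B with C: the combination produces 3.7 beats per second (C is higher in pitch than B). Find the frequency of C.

358 Hz

A–B: Beat frequency = 20/8 = 2.5 Hz.
B is above A, so f_B = 351.8 + 2.5 = 354.3 Hz.
C is above B, so f_C = 354.3 + 3.7 = 358 Hz.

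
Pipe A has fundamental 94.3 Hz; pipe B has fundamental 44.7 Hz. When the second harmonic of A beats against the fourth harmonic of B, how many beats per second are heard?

Second harmonic of the first: 2·94.3 = 188.6 Hz.
Fourth harmonic of the second: 4·44.7 = 178.8 Hz.
f_beat = |188.6 − 178.8| = 9.8 Hz.

9.8 Hz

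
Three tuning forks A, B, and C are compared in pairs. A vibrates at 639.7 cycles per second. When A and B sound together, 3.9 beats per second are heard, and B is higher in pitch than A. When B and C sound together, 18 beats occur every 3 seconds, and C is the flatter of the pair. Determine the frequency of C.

B is above A, so f_B = 639.7 + 3.9 = 643.6 Hz.
B–C: Beat frequency = 18/3 = 6 Hz.
C is below B, so f_C = 643.6 − 6 = 637.6 Hz.

637.6 Hz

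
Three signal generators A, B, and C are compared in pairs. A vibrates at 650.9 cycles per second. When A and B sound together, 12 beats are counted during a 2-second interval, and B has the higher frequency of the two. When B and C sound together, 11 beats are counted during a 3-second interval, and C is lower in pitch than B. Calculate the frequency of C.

653.2333 Hz

A–B: Beat frequency = 12/2 = 6 Hz.
B is above A, so f_B = 650.9 + 6 = 656.9 Hz.
B–C: Beat frequency = 11/3 = 3.6667 Hz.
C is below B, so f_C = 656.9 − 3.6667 = 653.2333 Hz.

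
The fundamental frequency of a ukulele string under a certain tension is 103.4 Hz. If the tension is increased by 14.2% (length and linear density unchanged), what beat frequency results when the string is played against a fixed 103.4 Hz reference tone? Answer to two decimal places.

7.10 Hz

For a string, f ∝ √T, so the new frequency is 103.4·√1.142 = 110.4978 Hz.
f_beat = |110.4978 − 103.4| = 7.10 Hz.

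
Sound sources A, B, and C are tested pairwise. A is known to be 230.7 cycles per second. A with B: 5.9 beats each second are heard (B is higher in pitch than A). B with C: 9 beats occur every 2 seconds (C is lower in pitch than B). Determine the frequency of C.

232.1 Hz

B is above A, so f_B = 230.7 + 5.9 = 236.6 Hz.
B–C: Beat frequency = 9/2 = 4.5 Hz.
C is below B, so f_C = 236.6 − 4.5 = 232.1 Hz.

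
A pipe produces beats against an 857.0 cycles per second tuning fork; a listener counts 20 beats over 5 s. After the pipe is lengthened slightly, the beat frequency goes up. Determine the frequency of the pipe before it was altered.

853 Hz

Beat frequency = 20/5 = 4 Hz.
|f − 857.0| = 4, so the pipe was at either 853 Hz or 861 Hz.
A longer pipe has a lower fundamental; the adjustment lowers the pipe's frequency.
The beat rate rose, so the adjustment moved the pipe further from 857.0 Hz — it was already below the reference.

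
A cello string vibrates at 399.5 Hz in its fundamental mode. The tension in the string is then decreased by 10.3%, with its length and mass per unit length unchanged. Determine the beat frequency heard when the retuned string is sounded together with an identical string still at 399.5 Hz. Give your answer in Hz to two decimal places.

21.13 Hz

For a string, f ∝ √T, so the new frequency is 399.5·√0.897 = 378.3668 Hz.
f_beat = |378.3668 − 399.5| = 21.13 Hz.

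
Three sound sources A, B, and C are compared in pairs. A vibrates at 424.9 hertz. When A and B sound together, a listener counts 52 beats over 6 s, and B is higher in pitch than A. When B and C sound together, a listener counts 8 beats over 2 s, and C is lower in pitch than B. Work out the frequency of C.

A–B: Beat frequency = 52/6 = 8.6667 Hz.
B is above A, so f_B = 424.9 + 8.6667 = 433.5667 Hz.
B–C: Beat frequency = 8/2 = 4 Hz.
C is below B, so f_C = 433.5667 − 4 = 429.5667 Hz.

429.5667 Hz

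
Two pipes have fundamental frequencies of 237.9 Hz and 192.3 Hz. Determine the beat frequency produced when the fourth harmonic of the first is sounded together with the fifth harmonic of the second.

Fourth harmonic of the first: 4·237.9 = 951.6 Hz.
Fifth harmonic of the second: 5·192.3 = 961.5 Hz.
f_beat = |951.6 − 961.5| = 9.9 Hz.

9.9 Hz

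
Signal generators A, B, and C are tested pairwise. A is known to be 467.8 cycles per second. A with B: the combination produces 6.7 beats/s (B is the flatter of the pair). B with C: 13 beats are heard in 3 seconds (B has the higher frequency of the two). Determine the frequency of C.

B is below A, so f_B = 467.8 − 6.7 = 461.1 Hz.
B–C: Beat frequency = 13/3 = 4.3333 Hz.
C is below B, so f_C = 461.1 − 4.3333 = 456.7667 Hz.

456.7667 Hz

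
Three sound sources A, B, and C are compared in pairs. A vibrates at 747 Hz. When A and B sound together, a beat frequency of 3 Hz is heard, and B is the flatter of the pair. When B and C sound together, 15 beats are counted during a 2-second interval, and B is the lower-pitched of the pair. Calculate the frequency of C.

B is below A, so f_B = 747 − 3 = 744 Hz.
B–C: Beat frequency = 15/2 = 7.5 Hz.
C is above B, so f_C = 744 + 7.5 = 751.5 Hz.

751.5 Hz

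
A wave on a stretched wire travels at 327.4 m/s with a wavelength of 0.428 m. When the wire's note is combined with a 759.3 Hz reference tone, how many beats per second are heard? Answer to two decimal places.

Source frequency f = v/λ = 327.4/0.428 = 764.9533 Hz.
f_beat = |764.9533 − 759.3| = 5.65 Hz.

5.65 Hz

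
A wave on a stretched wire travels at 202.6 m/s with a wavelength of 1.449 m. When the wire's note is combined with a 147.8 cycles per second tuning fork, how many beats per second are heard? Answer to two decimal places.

7.98 Hz

Source frequency f = v/λ = 202.6/1.449 = 139.8206 Hz.
f_beat = |139.8206 − 147.8| = 7.98 Hz.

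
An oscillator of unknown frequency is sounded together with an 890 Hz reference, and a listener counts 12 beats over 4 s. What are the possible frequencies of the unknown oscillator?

887 Hz or 893 Hz

Beat frequency = 12/4 = 3 Hz.
|f − 890| = 3, so f = 890 ± 3.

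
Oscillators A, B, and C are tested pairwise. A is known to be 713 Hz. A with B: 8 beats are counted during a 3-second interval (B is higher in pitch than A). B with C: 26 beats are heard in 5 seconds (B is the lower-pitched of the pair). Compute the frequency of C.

720.8667 Hz

A–B: Beat frequency = 8/3 = 2.6667 Hz.
B is above A, so f_B = 713 + 2.6667 = 715.6667 Hz.
B–C: Beat frequency = 26/5 = 5.2 Hz.
C is above B, so f_C = 715.6667 + 5.2 = 720.8667 Hz.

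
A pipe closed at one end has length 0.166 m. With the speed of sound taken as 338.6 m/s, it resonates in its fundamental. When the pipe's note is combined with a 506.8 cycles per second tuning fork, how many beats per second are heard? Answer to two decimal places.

3.14 Hz

Closed pipe (odd harmonics): f_n = n·v/(4L) = 1·338.6/(4·0.166) = 509.9398 Hz.
f_beat = |509.9398 − 506.8| = 3.14 Hz.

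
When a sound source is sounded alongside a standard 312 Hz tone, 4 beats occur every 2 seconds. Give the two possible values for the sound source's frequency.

Beat frequency = 4/2 = 2 Hz.
|f − 312| = 2, so f = 312 ± 2.

310 Hz or 314 Hz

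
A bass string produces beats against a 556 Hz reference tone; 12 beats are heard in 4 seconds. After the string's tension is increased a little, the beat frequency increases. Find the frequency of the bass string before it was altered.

559 Hz

Beat frequency = 12/4 = 3 Hz.
|f − 556| = 3, so the bass string was at either 553 Hz or 559 Hz.
Higher tension means higher frequency; the adjustment raises the bass string's frequency.
The beat rate rose, so the adjustment moved the bass string further from 556 Hz — it was already above the reference.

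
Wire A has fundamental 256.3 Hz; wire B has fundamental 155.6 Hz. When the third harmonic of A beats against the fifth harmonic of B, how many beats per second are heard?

Third harmonic of the first: 3·256.3 = 768.9 Hz.
Fifth harmonic of the second: 5·155.6 = 778.0 Hz.
f_beat = |768.9 − 778.0| = 9.1 Hz.

9.1 Hz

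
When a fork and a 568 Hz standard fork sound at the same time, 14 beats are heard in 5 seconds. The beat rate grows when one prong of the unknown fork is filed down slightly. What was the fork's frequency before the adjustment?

570.8 Hz

Beat frequency = 14/5 = 2.8 Hz.
|f − 568| = 2.8, so the fork was at either 565.2 Hz or 570.8 Hz.
Filing a prong removes mass and raises the fork's frequency; the adjustment raises the fork's frequency.
The beat rate rose, so the adjustment moved the fork further from 568 Hz — it was already above the reference.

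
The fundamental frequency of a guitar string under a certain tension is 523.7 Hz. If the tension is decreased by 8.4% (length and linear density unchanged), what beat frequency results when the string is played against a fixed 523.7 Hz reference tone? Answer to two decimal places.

22.48 Hz

For a string, f ∝ √T, so the new frequency is 523.7·√0.916 = 501.2222 Hz.
f_beat = |501.2222 − 523.7| = 22.48 Hz.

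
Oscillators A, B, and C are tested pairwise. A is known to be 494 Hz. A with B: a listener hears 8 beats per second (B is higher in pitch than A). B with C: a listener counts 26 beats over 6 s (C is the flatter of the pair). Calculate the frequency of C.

497.6667 Hz

B is above A, so f_B = 494 + 8 = 502 Hz.
B–C: Beat frequency = 26/6 = 4.3333 Hz.
C is below B, so f_C = 502 − 4.3333 = 497.6667 Hz.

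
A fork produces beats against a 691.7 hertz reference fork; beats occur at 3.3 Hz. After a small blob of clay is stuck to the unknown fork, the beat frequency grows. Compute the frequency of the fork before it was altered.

688.4 Hz

|f − 691.7| = 3.3, so the fork was at either 688.4 Hz or 695 Hz.
Adding mass to a fork lowers its frequency; the adjustment lowers the fork's frequency.
The beat rate rose, so the adjustment moved the fork further from 691.7 Hz — it was already below the reference.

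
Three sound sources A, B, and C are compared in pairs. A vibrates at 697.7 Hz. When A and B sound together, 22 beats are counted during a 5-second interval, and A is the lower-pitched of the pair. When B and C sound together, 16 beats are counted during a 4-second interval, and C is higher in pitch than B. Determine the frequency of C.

A–B: Beat frequency = 22/5 = 4.4 Hz.
B is above A, so f_B = 697.7 + 4.4 = 702.1 Hz.
B–C: Beat frequency = 16/4 = 4 Hz.
C is above B, so f_C = 702.1 + 4 = 706.1 Hz.

706.1 Hz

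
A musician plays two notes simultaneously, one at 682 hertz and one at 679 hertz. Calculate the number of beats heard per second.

Beats arise from superposition of two nearby frequencies; the beat rate is |f₁ − f₂|.
|682 − 679| = 3 Hz.

3 Hz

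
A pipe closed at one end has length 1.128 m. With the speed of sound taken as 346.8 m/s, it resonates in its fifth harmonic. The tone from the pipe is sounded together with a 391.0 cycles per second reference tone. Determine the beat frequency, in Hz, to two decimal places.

6.69 Hz

Closed pipe (odd harmonics): f_n = n·v/(4L) = 5·346.8/(4·1.128) = 384.3085 Hz.
f_beat = |384.3085 − 391.0| = 6.69 Hz.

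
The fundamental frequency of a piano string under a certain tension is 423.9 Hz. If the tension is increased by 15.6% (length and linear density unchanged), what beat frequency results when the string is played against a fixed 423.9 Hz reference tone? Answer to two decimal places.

For a string, f ∝ √T, so the new frequency is 423.9·√1.156 = 455.7664 Hz.
f_beat = |455.7664 − 423.9| = 31.87 Hz.

31.87 Hz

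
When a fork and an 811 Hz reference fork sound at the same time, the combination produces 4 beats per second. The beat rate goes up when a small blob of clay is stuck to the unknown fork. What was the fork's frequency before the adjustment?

807 Hz

|f − 811| = 4, so the fork was at either 807 Hz or 815 Hz.
Adding mass to a fork lowers its frequency; the adjustment lowers the fork's frequency.
The beat rate rose, so the adjustment moved the fork further from 811 Hz — it was already below the reference.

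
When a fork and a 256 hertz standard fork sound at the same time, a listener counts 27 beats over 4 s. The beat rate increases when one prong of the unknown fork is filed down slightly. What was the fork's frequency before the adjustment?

262.75 Hz

Beat frequency = 27/4 = 6.75 Hz.
|f − 256| = 6.75, so the fork was at either 249.25 Hz or 262.75 Hz.
Filing a prong removes mass and raises the fork's frequency; the adjustment raises the fork's frequency.
The beat rate rose, so the adjustment moved the fork further from 256 Hz — it was already above the reference.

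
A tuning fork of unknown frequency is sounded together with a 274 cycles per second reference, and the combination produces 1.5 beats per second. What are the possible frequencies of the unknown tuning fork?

272.5 Hz or 275.5 Hz

|f − 274| = 1.5, so f = 274 ± 1.5.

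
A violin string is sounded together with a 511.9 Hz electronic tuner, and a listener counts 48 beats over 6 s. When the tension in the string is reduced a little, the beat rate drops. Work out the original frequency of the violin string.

519.9 Hz

Beat frequency = 48/6 = 8 Hz.
|f − 511.9| = 8, so the violin string was at either 503.9 Hz or 519.9 Hz.
Lower tension means lower frequency; the adjustment lowers the violin string's frequency.
The beat rate fell, so the adjustment moved the violin string toward 511.9 Hz — it must have started above the reference.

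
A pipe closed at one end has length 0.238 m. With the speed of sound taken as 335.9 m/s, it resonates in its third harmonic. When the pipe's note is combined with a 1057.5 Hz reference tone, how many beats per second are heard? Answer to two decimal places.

Closed pipe (odd harmonics): f_n = n·v/(4L) = 3·335.9/(4·0.238) = 1058.5084 Hz.
f_beat = |1058.5084 − 1057.5| = 1.01 Hz.

1.01 Hz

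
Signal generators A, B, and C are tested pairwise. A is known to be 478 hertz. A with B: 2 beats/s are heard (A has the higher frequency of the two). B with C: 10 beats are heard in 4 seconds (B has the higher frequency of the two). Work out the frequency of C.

B is below A, so f_B = 478 − 2 = 476 Hz.
B–C: Beat frequency = 10/4 = 2.5 Hz.
C is below B, so f_C = 476 − 2.5 = 473.5 Hz.

473.5 Hz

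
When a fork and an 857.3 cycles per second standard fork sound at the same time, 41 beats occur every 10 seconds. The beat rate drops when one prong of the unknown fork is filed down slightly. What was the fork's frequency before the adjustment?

Beat frequency = 41/10 = 4.1 Hz.
|f − 857.3| = 4.1, so the fork was at either 853.2 Hz or 861.4 Hz.
Filing a prong removes mass and raises the fork's frequency; the adjustment raises the fork's frequency.
The beat rate fell, so the adjustment moved the fork toward 857.3 Hz — it must have started below the reference.

853.2 Hz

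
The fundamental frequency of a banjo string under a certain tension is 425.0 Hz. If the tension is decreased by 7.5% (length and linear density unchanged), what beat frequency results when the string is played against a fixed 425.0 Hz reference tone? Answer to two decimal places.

16.25 Hz

For a string, f ∝ √T, so the new frequency is 425.0·√0.925 = 408.7519 Hz.
f_beat = |408.7519 − 425.0| = 16.25 Hz.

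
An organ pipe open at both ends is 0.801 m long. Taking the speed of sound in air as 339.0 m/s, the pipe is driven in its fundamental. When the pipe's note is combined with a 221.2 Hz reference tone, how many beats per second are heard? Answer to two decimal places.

Open pipe: f_n = n·v/(2L) = 1·339.0/(2·0.801) = 211.6105 Hz.
f_beat = |211.6105 − 221.2| = 9.59 Hz.

9.59 Hz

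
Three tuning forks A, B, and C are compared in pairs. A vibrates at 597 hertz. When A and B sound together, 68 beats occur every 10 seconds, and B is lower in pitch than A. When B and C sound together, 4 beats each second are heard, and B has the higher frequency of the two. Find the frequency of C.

A–B: Beat frequency = 68/10 = 6.8 Hz.
B is below A, so f_B = 597 − 6.8 = 590.2 Hz.
C is below B, so f_C = 590.2 − 4 = 586.2 Hz.

586.2 Hz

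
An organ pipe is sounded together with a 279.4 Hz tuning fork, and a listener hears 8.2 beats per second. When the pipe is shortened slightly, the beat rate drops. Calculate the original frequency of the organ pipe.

271.2 Hz

|f − 279.4| = 8.2, so the organ pipe was at either 271.2 Hz or 287.6 Hz.
A shorter pipe has a higher fundamental; the adjustment raises the organ pipe's frequency.
The beat rate fell, so the adjustment moved the organ pipe toward 279.4 Hz — it must have started below the reference.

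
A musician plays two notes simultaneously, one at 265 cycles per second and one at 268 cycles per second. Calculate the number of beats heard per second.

3 Hz

The beat frequency equals the magnitude of the frequency difference.
|265 − 268| = 3 Hz.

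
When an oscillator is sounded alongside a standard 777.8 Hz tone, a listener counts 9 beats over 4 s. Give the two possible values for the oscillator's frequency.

775.55 Hz or 780.05 Hz

Beat frequency = 9/4 = 2.25 Hz.
|f − 777.8| = 2.25, so f = 777.8 ± 2.25.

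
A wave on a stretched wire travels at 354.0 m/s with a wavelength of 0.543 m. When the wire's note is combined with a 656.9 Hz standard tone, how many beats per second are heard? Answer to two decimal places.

Source frequency f = v/λ = 354.0/0.543 = 651.9337 Hz.
f_beat = |651.9337 − 656.9| = 4.97 Hz.

4.97 Hz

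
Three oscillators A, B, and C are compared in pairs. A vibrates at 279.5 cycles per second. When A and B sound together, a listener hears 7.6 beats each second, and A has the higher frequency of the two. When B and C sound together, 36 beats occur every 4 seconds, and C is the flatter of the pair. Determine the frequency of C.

B is below A, so f_B = 279.5 − 7.6 = 271.9 Hz.
B–C: Beat frequency = 36/4 = 9 Hz.
C is below B, so f_C = 271.9 − 9 = 262.9 Hz.

262.9 Hz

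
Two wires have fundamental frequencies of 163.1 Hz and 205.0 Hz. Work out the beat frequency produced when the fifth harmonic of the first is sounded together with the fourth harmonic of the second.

4.5 Hz

Fifth harmonic of the first: 5·163.1 = 815.5 Hz.
Fourth harmonic of the second: 4·205.0 = 820.0 Hz.
f_beat = |815.5 − 820.0| = 4.5 Hz.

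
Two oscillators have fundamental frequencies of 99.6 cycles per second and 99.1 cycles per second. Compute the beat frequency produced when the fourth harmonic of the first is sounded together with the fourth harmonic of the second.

2.0 Hz

Fourth harmonic of the first: 4·99.6 = 398.4 Hz.
Fourth harmonic of the second: 4·99.1 = 396.4 Hz.
f_beat = |398.4 − 396.4| = 2.0 Hz.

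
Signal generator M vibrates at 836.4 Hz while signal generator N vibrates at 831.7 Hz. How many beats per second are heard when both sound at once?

Beats arise from superposition of two nearby frequencies; the beat rate is |f₁ − f₂|.
|836.4 − 831.7| = 4.7 Hz.

4.7 Hz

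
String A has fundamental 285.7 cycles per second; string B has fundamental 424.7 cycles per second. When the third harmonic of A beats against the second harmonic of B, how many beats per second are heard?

Third harmonic of the first: 3·285.7 = 857.1 Hz.
Second harmonic of the second: 2·424.7 = 849.4 Hz.
f_beat = |857.1 − 849.4| = 7.7 Hz.

7.7 Hz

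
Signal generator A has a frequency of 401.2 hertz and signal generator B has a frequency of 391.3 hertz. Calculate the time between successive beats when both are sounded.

f_beat = |401.2 − 391.3| = 9.9 Hz.
Beat period T = 1 / f_beat = 1 / 9.9 s.

0.101 s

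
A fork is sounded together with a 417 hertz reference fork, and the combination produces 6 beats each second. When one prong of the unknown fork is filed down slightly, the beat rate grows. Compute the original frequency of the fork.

|f − 417| = 6, so the fork was at either 411 Hz or 423 Hz.
Filing a prong removes mass and raises the fork's frequency; the adjustment raises the fork's frequency.
The beat rate rose, so the adjustment moved the fork further from 417 Hz — it was already above the reference.

423 Hz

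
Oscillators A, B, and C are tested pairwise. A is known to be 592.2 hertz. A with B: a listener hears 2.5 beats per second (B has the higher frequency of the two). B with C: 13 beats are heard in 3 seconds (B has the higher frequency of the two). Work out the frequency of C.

B is above A, so f_B = 592.2 + 2.5 = 594.7 Hz.
B–C: Beat frequency = 13/3 = 4.3333 Hz.
C is below B, so f_C = 594.7 − 4.3333 = 590.3667 Hz.

590.3667 Hz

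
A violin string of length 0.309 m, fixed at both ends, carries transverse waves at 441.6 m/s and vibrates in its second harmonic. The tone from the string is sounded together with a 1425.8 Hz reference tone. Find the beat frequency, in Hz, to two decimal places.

3.33 Hz

For a string fixed at both ends, f_n = n·v/(2L) = 2·441.6/(2·0.309) = 1429.1262 Hz.
f_beat = |1429.1262 − 1425.8| = 3.33 Hz.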